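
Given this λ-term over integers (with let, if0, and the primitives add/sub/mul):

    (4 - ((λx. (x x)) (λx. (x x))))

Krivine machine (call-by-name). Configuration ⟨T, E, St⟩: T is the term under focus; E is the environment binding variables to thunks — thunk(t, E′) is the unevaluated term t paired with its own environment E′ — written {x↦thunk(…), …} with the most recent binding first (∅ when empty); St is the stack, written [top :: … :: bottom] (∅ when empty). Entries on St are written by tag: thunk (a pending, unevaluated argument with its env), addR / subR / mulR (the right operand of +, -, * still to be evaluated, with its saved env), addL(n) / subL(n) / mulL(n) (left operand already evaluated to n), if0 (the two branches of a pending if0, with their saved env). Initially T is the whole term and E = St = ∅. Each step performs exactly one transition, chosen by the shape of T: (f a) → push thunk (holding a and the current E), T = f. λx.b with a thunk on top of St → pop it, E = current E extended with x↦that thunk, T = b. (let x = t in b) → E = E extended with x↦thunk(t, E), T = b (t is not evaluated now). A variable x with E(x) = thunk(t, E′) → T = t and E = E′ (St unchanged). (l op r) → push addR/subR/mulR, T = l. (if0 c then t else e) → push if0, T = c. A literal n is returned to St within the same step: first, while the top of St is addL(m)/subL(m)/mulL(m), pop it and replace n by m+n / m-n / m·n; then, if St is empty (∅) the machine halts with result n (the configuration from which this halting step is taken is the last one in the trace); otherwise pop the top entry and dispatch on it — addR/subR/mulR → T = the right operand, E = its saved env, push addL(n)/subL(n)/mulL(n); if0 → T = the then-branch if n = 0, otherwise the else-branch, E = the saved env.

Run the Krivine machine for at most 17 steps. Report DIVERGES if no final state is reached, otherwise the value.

Answer: DIVERGES (no final state within 17 steps)

Execution trace:
0. ⟨T=(4 - ((λx. (x x)) (λx. (x x)))); E=∅; St=∅⟩
1. ⟨T=4; E=∅; St=[subR]⟩
2. ⟨T=((λx. (x x)) (λx. (x x))); E=∅; St=[subL(4)]⟩
3. ⟨T=(λx. (x x)); E=∅; St=[thunk :: subL(4)]⟩
4. ⟨T=(x x); E={x↦thunk((λx. (x x)), ∅)}; St=[subL(4)]⟩
5. ⟨T=x; E={x↦thunk((λx. (x x)), ∅)}; St=[thunk :: subL(4)]⟩
6. ⟨T=(λx. (x x)); E=∅; St=[thunk :: subL(4)]⟩
7. ⟨T=(x x); E={x↦thunk(x, {x↦thunk((λx. (x x)), ∅)})}; St=[subL(4)]⟩
8. ⟨T=x; E={x↦thunk(x, {x↦thunk((λx. (x x)), ∅)})}; St=[thunk :: subL(4)]⟩
9. ⟨T=x; E={x↦thunk((λx. (x x)), ∅)}; St=[thunk :: subL(4)]⟩
10. ⟨T=(λx. (x x)); E=∅; St=[thunk :: subL(4)]⟩
11. ⟨T=(x x); E={x↦thunk(x, {x↦thunk(x, {x↦thunk((λx. (x x)), ∅)})})}; St=[subL(4)]⟩
12. ⟨T=x; E={x↦thunk(x, {x↦thunk(x, {x↦thunk((λx. (x x)), ∅)})})}; St=[thunk :: subL(4)]⟩
13. ⟨T=x; E={x↦thunk(x, {x↦thunk((λx. (x x)), ∅)})}; St=[thunk :: subL(4)]⟩
14. ⟨T=x; E={x↦thunk((λx. (x x)), ∅)}; St=[thunk :: subL(4)]⟩
15. ⟨T=(λx. (x x)); E=∅; St=[thunk :: subL(4)]⟩
16. ⟨T=(x x); E={x↦thunk(x, {x↦thunk(x, {x↦thunk(x, {x↦thunk((λx. (x x)), ∅)})})})}; St=[subL(4)]⟩
17. ⟨T=x; E={x↦thunk(x, {x↦thunk(x, {x↦thunk(x, {x↦thunk((λx. (x x)), ∅)})})})}; St=[thunk :: subL(4)]⟩
→ 17 transitions taken and the configuration is still not final: no result within 17 steps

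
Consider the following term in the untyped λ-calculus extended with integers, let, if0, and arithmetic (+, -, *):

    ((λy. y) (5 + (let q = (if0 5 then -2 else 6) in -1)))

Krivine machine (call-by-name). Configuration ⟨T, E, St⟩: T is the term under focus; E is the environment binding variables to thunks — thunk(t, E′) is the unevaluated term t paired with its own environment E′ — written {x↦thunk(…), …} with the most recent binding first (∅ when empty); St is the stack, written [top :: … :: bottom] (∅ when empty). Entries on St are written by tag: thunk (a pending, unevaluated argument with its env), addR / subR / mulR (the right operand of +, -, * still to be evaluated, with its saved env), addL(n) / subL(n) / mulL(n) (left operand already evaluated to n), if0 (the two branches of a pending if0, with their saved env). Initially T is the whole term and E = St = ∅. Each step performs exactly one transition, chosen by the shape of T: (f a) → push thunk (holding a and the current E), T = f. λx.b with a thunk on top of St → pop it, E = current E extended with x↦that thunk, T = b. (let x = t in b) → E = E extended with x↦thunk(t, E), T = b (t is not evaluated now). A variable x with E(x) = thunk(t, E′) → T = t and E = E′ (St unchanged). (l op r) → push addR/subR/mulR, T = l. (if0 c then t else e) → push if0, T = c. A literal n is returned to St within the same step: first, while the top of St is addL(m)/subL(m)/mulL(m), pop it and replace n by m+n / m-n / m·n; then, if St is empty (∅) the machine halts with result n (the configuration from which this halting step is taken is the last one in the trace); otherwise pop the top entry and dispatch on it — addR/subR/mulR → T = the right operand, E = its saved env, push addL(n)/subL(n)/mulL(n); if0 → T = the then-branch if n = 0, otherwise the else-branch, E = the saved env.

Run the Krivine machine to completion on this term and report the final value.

Answer: 4

Derivation:
[0] ⟨T=((λy. y) (5 + (let q = (if0 5 then -2 else 6) in -1))); E=∅; St=∅⟩
[1] ⟨T=(λy. y); E=∅; St=[thunk]⟩
[2] ⟨T=y; E={y↦thunk((5 + (let q = (if0 5 then -2 else 6) in -1)), ∅)}; St=∅⟩
[3] ⟨T=(5 + (let q = (if0 5 then -2 else 6) in -1)); E=∅; St=∅⟩
[4] ⟨T=5; E=∅; St=[addR]⟩
[5] ⟨T=(let q = (if0 5 then -2 else 6) in -1); E=∅; St=[addL(5)]⟩
[6] ⟨T=-1; E={q↦thunk((if0 5 then -2 else 6), ∅)}; St=[addL(5)]⟩
→ final value 4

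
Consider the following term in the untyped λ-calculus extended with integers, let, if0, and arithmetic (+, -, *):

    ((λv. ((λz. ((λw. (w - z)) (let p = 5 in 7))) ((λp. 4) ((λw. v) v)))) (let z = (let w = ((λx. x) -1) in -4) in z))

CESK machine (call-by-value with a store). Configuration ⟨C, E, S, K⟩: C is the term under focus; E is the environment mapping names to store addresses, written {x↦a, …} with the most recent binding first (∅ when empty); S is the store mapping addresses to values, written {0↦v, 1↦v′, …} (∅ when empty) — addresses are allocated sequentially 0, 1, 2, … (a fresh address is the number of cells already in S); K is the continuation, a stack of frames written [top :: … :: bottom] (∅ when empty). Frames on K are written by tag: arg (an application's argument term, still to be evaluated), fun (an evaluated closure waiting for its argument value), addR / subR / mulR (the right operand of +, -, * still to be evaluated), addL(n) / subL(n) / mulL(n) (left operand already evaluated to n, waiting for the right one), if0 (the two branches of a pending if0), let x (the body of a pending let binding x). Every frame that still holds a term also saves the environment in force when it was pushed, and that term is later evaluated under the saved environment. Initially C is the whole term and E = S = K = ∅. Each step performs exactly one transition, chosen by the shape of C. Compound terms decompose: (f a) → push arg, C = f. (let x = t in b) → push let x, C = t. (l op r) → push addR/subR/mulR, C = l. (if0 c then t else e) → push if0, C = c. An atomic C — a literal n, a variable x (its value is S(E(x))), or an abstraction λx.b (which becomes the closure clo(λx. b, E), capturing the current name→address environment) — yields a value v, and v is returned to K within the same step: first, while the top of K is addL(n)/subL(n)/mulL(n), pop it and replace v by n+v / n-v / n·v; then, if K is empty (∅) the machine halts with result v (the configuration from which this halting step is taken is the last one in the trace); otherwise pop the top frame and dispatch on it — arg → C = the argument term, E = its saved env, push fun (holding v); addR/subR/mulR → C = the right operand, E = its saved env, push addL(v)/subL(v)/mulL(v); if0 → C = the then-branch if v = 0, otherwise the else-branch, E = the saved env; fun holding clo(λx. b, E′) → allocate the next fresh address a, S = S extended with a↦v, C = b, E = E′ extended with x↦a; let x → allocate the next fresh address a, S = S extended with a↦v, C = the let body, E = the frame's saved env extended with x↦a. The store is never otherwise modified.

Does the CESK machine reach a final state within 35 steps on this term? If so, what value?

Answer: 3

Machine steps:
[0] ⟨C=((λv. ((λz. ((λw. (w - z)) (let p = 5 in 7))) ((λp. 4) ((λw. v) v)))) (let z = (let w = ((λx. x) -1) in -4) in z)); E=∅; S=∅; K=∅⟩
[1] ⟨C=(λv. ((λz. ((λw. (w - z)) (let p = 5 in 7))) ((λp. 4) ((λw. v) v)))); E=∅; S=∅; K=[arg]⟩
[2] ⟨C=(let z = (let w = ((λx. x) -1) in -4) in z); E=∅; S=∅; K=[fun]⟩
[3] ⟨C=(let w = ((λx. x) -1) in -4); E=∅; S=∅; K=[let z :: fun]⟩
[4] ⟨C=((λx. x) -1); E=∅; S=∅; K=[let w :: let z :: fun]⟩
[5] ⟨C=(λx. x); E=∅; S=∅; K=[arg :: let w :: let z :: fun]⟩
[6] ⟨C=-1; E=∅; S=∅; K=[fun :: let w :: let z :: fun]⟩
[7] ⟨C=x; E={x↦0}; S={0↦-1}; K=[let w :: let z :: fun]⟩
[8] ⟨C=-4; E={w↦1}; S={0↦-1, 1↦-1}; K=[let z :: fun]⟩
[9] ⟨C=z; E={z↦2}; S={0↦-1, 1↦-1, 2↦-4}; K=[fun]⟩
[10] ⟨C=((λz. ((λw. (w - z)) (let p = 5 in 7))) ((λp. 4) ((λw. v) v))); E={v↦3}; S={0↦-1, 1↦-1, 2↦-4, 3↦-4}; K=∅⟩
[11] ⟨C=(λz. ((λw. (w - z)) (let p = 5 in 7))); E={v↦3}; S={0↦-1, 1↦-1, 2↦-4, 3↦-4}; K=[arg]⟩
[12] ⟨C=((λp. 4) ((λw. v) v)); E={v↦3}; S={0↦-1, 1↦-1, 2↦-4, 3↦-4}; K=[fun]⟩
[13] ⟨C=(λp. 4); E={v↦3}; S={0↦-1, 1↦-1, 2↦-4, 3↦-4}; K=[arg :: fun]⟩
[14] ⟨C=((λw. v) v); E={v↦3}; S={0↦-1, 1↦-1, 2↦-4, 3↦-4}; K=[fun :: fun]⟩
[15] ⟨C=(λw. v); E={v↦3}; S={0↦-1, 1↦-1, 2↦-4, 3↦-4}; K=[arg :: fun :: fun]⟩
[16] ⟨C=v; E={v↦3}; S={0↦-1, 1↦-1, 2↦-4, 3↦-4}; K=[fun :: fun :: fun]⟩
[17] ⟨C=v; E={w↦4, v↦3}; S={0↦-1, 1↦-1, 2↦-4, 3↦-4, 4↦-4}; K=[fun :: fun]⟩
[18] ⟨C=4; E={p↦5, v↦3}; S={0↦-1, 1↦-1, 2↦-4, 3↦-4, 4↦-4, 5↦-4}; K=[fun]⟩
[19] ⟨C=((λw. (w - z)) (let p = 5 in 7)); E={z↦6, v↦3}; S={0↦-1, 1↦-1, 2↦-4, 3↦-4, 4↦-4, 5↦-4, 6↦4}; K=∅⟩
[20] ⟨C=(λw. (w - z)); E={z↦6, v↦3}; S={0↦-1, 1↦-1, 2↦-4, 3↦-4, 4↦-4, 5↦-4, 6↦4}; K=[arg]⟩
[21] ⟨C=(let p = 5 in 7); E={z↦6, v↦3}; S={0↦-1, 1↦-1, 2↦-4, 3↦-4, 4↦-4, 5↦-4, 6↦4}; K=[fun]⟩
[22] ⟨C=5; E={z↦6, v↦3}; S={0↦-1, 1↦-1, 2↦-4, 3↦-4, 4↦-4, 5↦-4, 6↦4}; K=[let p :: fun]⟩
[23] ⟨C=7; E={p↦7, z↦6, v↦3}; S={0↦-1, 1↦-1, 2↦-4, 3↦-4, 4↦-4, 5↦-4, 6↦4, 7↦5}; K=[fun]⟩
[24] ⟨C=(w - z); E={w↦8, z↦6, v↦3}; S={0↦-1, 1↦-1, 2↦-4, 3↦-4, 4↦-4, 5↦-4, 6↦4, 7↦5, 8↦7}; K=∅⟩
[25] ⟨C=w; E={w↦8, z↦6, v↦3}; S={0↦-1, 1↦-1, 2↦-4, 3↦-4, 4↦-4, 5↦-4, 6↦4, 7↦5, 8↦7}; K=[subR]⟩
[26] ⟨C=z; E={w↦8, z↦6, v↦3}; S={0↦-1, 1↦-1, 2↦-4, 3↦-4, 4↦-4, 5↦-4, 6↦4, 7↦5, 8↦7}; K=[subL(7)]⟩
→ final value 3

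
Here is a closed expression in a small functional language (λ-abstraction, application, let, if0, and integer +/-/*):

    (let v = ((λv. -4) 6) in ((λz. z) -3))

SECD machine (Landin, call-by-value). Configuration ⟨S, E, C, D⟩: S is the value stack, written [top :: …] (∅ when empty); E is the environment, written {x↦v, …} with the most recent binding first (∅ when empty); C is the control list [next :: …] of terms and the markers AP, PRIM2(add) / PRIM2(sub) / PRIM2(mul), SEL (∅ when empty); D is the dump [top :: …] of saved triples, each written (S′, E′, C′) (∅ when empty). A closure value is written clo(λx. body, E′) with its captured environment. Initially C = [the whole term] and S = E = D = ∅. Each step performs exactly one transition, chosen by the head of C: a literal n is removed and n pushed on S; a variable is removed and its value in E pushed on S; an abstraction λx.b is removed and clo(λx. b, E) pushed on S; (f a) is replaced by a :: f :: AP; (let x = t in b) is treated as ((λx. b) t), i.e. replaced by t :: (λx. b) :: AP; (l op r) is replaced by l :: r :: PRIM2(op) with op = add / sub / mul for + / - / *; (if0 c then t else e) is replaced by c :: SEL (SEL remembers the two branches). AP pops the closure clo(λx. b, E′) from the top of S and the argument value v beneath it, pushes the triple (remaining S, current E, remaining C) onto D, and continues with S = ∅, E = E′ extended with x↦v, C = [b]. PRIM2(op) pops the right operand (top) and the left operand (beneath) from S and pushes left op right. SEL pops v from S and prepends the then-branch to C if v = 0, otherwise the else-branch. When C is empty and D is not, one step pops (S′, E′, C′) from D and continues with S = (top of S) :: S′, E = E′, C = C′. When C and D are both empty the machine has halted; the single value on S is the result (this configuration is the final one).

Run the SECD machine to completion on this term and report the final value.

t=0: ⟨S=∅; E=∅; C=[(let v = ((λv. -4) 6) in ((λz. z) -3))]; D=∅⟩
t=1: ⟨S=∅; E=∅; C=[((λv. -4) 6) :: (λv. ((λz. z) -3)) :: AP]; D=∅⟩
t=2: ⟨S=∅; E=∅; C=[6 :: (λv. -4) :: AP :: (λv. ((λz. z) -3)) :: AP]; D=∅⟩
t=3: ⟨S=[6]; E=∅; C=[(λv. -4) :: AP :: (λv. ((λz. z) -3)) :: AP]; D=∅⟩
t=4: ⟨S=[clo(λv. -4, ∅) :: 6]; E=∅; C=[AP :: (λv. ((λz. z) -3)) :: AP]; D=∅⟩
t=5: ⟨S=∅; E={v↦6}; C=[-4]; D=[(∅, ∅, [(λv. ((λz. z) -3)) :: AP])]⟩
t=6: ⟨S=[-4]; E={v↦6}; C=∅; D=[(∅, ∅, [(λv. ((λz. z) -3)) :: AP])]⟩
t=7: ⟨S=[-4]; E=∅; C=[(λv. ((λz. z) -3)) :: AP]; D=∅⟩
t=8: ⟨S=[clo(λv. ((λz. z) -3), ∅) :: -4]; E=∅; C=[AP]; D=∅⟩
t=9: ⟨S=∅; E={v↦-4}; C=[((λz. z) -3)]; D=[(∅, ∅, ∅)]⟩
t=10: ⟨S=∅; E={v↦-4}; C=[-3 :: (λz. z) :: AP]; D=[(∅, ∅, ∅)]⟩
t=11: ⟨S=[-3]; E={v↦-4}; C=[(λz. z) :: AP]; D=[(∅, ∅, ∅)]⟩
t=12: ⟨S=[clo(λz. z, {v↦-4}) :: -3]; E={v↦-4}; C=[AP]; D=[(∅, ∅, ∅)]⟩
t=13: ⟨S=∅; E={z↦-3, v↦-4}; C=[z]; D=[(∅, {v↦-4}, ∅) :: (∅, ∅, ∅)]⟩
t=14: ⟨S=[-3]; E={z↦-3, v↦-4}; C=∅; D=[(∅, {v↦-4}, ∅) :: (∅, ∅, ∅)]⟩
t=15: ⟨S=[-3]; E={v↦-4}; C=∅; D=[(∅, ∅, ∅)]⟩
t=16: ⟨S=[-3]; E=∅; C=∅; D=∅⟩
→ final value -3

Answer: -3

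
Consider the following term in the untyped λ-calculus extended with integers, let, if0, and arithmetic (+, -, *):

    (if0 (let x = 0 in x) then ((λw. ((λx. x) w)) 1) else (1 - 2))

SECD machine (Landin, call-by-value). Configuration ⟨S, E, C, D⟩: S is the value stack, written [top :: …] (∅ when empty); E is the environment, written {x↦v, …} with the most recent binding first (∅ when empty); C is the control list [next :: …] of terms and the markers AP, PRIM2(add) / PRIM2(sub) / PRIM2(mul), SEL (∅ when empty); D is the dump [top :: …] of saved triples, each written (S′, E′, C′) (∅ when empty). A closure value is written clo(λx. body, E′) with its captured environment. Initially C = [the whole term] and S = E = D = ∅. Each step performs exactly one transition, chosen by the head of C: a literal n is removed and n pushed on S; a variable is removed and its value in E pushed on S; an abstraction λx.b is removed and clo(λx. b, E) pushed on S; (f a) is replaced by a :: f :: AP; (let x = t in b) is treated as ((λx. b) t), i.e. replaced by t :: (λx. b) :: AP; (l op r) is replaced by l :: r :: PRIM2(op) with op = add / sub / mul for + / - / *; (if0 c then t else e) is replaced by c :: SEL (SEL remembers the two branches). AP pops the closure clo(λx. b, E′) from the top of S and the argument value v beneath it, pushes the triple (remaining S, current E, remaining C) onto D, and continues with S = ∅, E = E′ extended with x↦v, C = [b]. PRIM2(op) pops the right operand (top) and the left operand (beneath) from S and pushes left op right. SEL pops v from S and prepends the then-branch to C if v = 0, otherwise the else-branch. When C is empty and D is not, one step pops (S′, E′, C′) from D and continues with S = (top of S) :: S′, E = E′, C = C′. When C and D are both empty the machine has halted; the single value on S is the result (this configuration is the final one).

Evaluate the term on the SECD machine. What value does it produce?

t=0: <S=∅, E=∅, C=[(if0 (let x = 0 in x) then ((λw. ((λx. x) w)) 1) else (1 - 2))], D=∅>
t=1: <S=∅, E=∅, C=[(let x = 0 in x) :: SEL], D=∅>
t=2: <S=∅, E=∅, C=[0 :: (λx. x) :: AP :: SEL], D=∅>
t=3: <S=[0], E=∅, C=[(λx. x) :: AP :: SEL], D=∅>
t=4: <S=[clo(λx. x, ∅) :: 0], E=∅, C=[AP :: SEL], D=∅>
t=5: <S=∅, E={x↦0}, C=[x], D=[(∅, ∅, [SEL])]>
t=6: <S=[0], E={x↦0}, C=∅, D=[(∅, ∅, [SEL])]>
t=7: <S=[0], E=∅, C=[SEL], D=∅>
t=8: <S=∅, E=∅, C=[((λw. ((λx. x) w)) 1)], D=∅>
t=9: <S=∅, E=∅, C=[1 :: (λw. ((λx. x) w)) :: AP], D=∅>
t=10: <S=[1], E=∅, C=[(λw. ((λx. x) w)) :: AP], D=∅>
t=11: <S=[clo(λw. ((λx. x) w), ∅) :: 1], E=∅, C=[AP], D=∅>
t=12: <S=∅, E={w↦1}, C=[((λx. x) w)], D=[(∅, ∅, ∅)]>
t=13: <S=∅, E={w↦1}, C=[w :: (λx. x) :: AP], D=[(∅, ∅, ∅)]>
t=14: <S=[1], E={w↦1}, C=[(λx. x) :: AP], D=[(∅, ∅, ∅)]>
t=15: <S=[clo(λx. x, {w↦1}) :: 1], E={w↦1}, C=[AP], D=[(∅, ∅, ∅)]>
t=16: <S=∅, E={x↦1, w↦1}, C=[x], D=[(∅, {w↦1}, ∅) :: (∅, ∅, ∅)]>
t=17: <S=[1], E={x↦1, w↦1}, C=∅, D=[(∅, {w↦1}, ∅) :: (∅, ∅, ∅)]>
t=18: <S=[1], E={w↦1}, C=∅, D=[(∅, ∅, ∅)]>
t=19: <S=[1], E=∅, C=∅, D=∅>
→ final value 1

Answer: 1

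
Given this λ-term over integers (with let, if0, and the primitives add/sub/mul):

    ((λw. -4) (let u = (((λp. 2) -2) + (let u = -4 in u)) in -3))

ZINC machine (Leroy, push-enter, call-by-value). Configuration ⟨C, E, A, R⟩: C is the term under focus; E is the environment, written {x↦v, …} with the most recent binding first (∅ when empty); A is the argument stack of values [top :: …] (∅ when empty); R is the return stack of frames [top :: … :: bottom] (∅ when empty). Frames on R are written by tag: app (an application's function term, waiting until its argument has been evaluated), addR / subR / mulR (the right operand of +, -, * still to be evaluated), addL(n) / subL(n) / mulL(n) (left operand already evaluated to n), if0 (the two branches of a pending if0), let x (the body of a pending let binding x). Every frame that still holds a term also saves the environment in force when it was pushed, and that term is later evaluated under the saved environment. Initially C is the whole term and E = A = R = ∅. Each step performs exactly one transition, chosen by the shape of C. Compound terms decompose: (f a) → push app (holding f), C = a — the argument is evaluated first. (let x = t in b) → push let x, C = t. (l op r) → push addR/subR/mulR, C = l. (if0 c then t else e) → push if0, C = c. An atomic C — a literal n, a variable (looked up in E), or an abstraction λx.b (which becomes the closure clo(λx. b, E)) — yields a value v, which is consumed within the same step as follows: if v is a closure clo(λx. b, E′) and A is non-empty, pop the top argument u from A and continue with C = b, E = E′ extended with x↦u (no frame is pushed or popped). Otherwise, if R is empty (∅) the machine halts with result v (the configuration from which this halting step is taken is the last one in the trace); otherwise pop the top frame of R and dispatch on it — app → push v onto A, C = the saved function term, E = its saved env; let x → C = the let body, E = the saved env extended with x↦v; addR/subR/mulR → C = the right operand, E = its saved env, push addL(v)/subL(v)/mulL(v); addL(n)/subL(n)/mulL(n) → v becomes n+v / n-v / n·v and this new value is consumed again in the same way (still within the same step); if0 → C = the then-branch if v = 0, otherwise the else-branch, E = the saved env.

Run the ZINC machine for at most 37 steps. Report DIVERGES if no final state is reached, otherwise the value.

Answer: -4

Execution trace:
[0] <C=((λw. -4) (let u = (((λp. 2) -2) + (let u = -4 in u)) in -3)), E=∅, A=∅, R=∅>
[1] <C=(let u = (((λp. 2) -2) + (let u = -4 in u)) in -3), E=∅, A=∅, R=[app]>
[2] <C=(((λp. 2) -2) + (let u = -4 in u)), E=∅, A=∅, R=[let u :: app]>
[3] <C=((λp. 2) -2), E=∅, A=∅, R=[addR :: let u :: app]>
[4] <C=-2, E=∅, A=∅, R=[app :: addR :: let u :: app]>
[5] <C=(λp. 2), E=∅, A=[-2], R=[addR :: let u :: app]>
[6] <C=2, E={p↦-2}, A=∅, R=[addR :: let u :: app]>
[7] <C=(let u = -4 in u), E=∅, A=∅, R=[addL(2) :: let u :: app]>
[8] <C=-4, E=∅, A=∅, R=[let u :: addL(2) :: let u :: app]>
[9] <C=u, E={u↦-4}, A=∅, R=[addL(2) :: let u :: app]>
[10] <C=-3, E={u↦-2}, A=∅, R=[app]>
[11] <C=(λw. -4), E=∅, A=[-3], R=∅>
[12] <C=-4, E={w↦-3}, A=∅, R=∅>
→ final value -4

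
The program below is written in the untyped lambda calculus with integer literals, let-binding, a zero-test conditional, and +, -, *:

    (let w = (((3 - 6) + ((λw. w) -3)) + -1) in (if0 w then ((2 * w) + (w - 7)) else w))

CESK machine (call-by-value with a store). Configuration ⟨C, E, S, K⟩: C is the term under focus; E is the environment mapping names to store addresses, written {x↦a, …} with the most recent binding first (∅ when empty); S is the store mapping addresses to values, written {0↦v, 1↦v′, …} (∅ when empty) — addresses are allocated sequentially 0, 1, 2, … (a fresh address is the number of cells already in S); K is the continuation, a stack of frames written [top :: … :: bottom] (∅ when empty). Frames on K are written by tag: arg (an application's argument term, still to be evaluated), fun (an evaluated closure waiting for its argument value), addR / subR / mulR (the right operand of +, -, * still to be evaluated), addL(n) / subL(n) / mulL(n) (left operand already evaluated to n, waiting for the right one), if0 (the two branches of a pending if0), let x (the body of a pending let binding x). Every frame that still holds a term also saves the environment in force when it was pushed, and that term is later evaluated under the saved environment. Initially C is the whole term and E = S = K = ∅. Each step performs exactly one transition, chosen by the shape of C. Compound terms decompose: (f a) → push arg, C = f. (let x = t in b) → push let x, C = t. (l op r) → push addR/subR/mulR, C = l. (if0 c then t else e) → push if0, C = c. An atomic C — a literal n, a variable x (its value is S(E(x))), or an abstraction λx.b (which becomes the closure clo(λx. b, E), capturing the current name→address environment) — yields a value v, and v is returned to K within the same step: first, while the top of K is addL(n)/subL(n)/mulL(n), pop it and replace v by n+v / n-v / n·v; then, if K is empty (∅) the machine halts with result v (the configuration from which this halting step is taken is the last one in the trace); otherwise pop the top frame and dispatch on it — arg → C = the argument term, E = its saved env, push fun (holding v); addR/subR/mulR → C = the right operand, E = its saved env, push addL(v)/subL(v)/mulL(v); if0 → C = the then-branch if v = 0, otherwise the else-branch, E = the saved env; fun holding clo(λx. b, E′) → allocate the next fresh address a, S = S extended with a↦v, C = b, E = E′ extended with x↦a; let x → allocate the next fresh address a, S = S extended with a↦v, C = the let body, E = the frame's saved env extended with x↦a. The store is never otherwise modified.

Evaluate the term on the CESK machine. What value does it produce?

Answer: -7

Execution trace:
t=0: [C=(let w = (((3 - 6) + ((λw. w) -3)) + -1) in (if0 w then ((2 * w) + (w - 7)) else w)) | E=∅ | S=∅ | K=∅]
t=1: [C=(((3 - 6) + ((λw. w) -3)) + -1) | E=∅ | S=∅ | K=[let w]]
t=2: [C=((3 - 6) + ((λw. w) -3)) | E=∅ | S=∅ | K=[addR :: let w]]
t=3: [C=(3 - 6) | E=∅ | S=∅ | K=[addR :: addR :: let w]]
t=4: [C=3 | E=∅ | S=∅ | K=[subR :: addR :: addR :: let w]]
t=5: [C=6 | E=∅ | S=∅ | K=[subL(3) :: addR :: addR :: let w]]
t=6: [C=((λw. w) -3) | E=∅ | S=∅ | K=[addL(-3) :: addR :: let w]]
t=7: [C=(λw. w) | E=∅ | S=∅ | K=[arg :: addL(-3) :: addR :: let w]]
t=8: [C=-3 | E=∅ | S=∅ | K=[fun :: addL(-3) :: addR :: let w]]
t=9: [C=w | E={w↦0} | S={0↦-3} | K=[addL(-3) :: addR :: let w]]
t=10: [C=-1 | E=∅ | S={0↦-3} | K=[addL(-6) :: let w]]
t=11: [C=(if0 w then ((2 * w) + (w - 7)) else w) | E={w↦1} | S={0↦-3, 1↦-7} | K=∅]
t=12: [C=w | E={w↦1} | S={0↦-3, 1↦-7} | K=[if0]]
t=13: [C=w | E={w↦1} | S={0↦-3, 1↦-7} | K=∅]
→ final value -7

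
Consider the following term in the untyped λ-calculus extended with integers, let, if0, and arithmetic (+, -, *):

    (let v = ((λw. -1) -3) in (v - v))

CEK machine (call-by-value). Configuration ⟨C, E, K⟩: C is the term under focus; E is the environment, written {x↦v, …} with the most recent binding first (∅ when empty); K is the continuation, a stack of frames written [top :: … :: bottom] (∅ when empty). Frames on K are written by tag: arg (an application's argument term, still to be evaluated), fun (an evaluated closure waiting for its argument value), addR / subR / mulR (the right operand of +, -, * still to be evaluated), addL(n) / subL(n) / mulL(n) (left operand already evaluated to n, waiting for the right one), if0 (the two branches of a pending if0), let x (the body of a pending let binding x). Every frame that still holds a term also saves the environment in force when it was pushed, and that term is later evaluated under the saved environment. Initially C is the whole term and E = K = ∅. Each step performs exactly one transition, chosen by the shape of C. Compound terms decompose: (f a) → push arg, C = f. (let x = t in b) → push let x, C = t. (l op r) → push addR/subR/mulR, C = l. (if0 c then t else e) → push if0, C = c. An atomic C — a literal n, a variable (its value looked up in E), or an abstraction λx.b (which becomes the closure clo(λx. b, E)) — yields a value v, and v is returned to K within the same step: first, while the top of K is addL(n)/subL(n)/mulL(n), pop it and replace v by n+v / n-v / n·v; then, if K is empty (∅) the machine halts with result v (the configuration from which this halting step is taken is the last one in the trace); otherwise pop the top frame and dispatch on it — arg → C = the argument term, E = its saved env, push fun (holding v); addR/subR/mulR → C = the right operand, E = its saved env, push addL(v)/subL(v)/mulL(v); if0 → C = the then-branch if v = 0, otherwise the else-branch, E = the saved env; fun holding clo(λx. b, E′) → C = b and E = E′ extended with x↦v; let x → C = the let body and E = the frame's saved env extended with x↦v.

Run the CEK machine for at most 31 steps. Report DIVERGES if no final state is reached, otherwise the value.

Answer: 0

Derivation:
[0] <C=(let v = ((λw. -1) -3) in (v - v)), E=∅, K=∅>
[1] <C=((λw. -1) -3), E=∅, K=[let v]>
[2] <C=(λw. -1), E=∅, K=[arg :: let v]>
[3] <C=-3, E=∅, K=[fun :: let v]>
[4] <C=-1, E={w↦-3}, K=[let v]>
[5] <C=(v - v), E={v↦-1}, K=∅>
[6] <C=v, E={v↦-1}, K=[subR]>
[7] <C=v, E={v↦-1}, K=[subL(-1)]>
→ final value 0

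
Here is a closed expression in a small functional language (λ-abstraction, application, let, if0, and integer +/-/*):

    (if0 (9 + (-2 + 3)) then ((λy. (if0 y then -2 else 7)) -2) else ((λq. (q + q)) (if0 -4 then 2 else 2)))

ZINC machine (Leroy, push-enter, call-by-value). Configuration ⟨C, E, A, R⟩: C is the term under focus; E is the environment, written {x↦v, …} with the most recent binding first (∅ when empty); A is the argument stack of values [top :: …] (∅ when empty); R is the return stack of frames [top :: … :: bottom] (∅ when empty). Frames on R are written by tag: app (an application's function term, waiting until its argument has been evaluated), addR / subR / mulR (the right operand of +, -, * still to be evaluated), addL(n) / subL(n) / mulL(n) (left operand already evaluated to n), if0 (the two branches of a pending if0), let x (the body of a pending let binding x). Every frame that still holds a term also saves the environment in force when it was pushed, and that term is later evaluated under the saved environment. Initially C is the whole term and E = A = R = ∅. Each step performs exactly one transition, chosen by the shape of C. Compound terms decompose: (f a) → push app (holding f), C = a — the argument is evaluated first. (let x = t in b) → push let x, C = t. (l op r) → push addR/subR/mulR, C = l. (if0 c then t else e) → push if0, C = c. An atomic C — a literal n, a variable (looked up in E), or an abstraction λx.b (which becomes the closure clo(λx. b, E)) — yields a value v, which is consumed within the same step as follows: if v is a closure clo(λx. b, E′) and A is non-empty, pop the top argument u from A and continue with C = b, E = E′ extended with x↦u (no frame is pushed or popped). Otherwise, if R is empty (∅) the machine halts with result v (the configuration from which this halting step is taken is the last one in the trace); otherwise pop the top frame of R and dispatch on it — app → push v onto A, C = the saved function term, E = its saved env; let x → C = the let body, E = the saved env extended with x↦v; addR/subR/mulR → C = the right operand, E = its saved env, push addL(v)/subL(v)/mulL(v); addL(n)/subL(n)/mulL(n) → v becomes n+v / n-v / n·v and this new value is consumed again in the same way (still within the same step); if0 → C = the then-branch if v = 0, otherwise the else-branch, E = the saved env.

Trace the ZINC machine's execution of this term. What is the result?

Answer: 4

Execution trace:
step 0: ⟨C=(if0 (9 + (-2 + 3)) then ((λy. (if0 y then -2 else 7)) -2) else ((λq. (q + q)) (if0 -4 then 2 else 2))); E=∅; A=∅; R=∅⟩
step 1: ⟨C=(9 + (-2 + 3)); E=∅; A=∅; R=[if0]⟩
step 2: ⟨C=9; E=∅; A=∅; R=[addR :: if0]⟩
step 3: ⟨C=(-2 + 3); E=∅; A=∅; R=[addL(9) :: if0]⟩
step 4: ⟨C=-2; E=∅; A=∅; R=[addR :: addL(9) :: if0]⟩
step 5: ⟨C=3; E=∅; A=∅; R=[addL(-2) :: addL(9) :: if0]⟩
step 6: ⟨C=((λq. (q + q)) (if0 -4 then 2 else 2)); E=∅; A=∅; R=∅⟩
step 7: ⟨C=(if0 -4 then 2 else 2); E=∅; A=∅; R=[app]⟩
step 8: ⟨C=-4; E=∅; A=∅; R=[if0 :: app]⟩
step 9: ⟨C=2; E=∅; A=∅; R=[app]⟩
step 10: ⟨C=(λq. (q + q)); E=∅; A=[2]; R=∅⟩
step 11: ⟨C=(q + q); E={q↦2}; A=∅; R=∅⟩
step 12: ⟨C=q; E={q↦2}; A=∅; R=[addR]⟩
step 13: ⟨C=q; E={q↦2}; A=∅; R=[addL(2)]⟩
→ final value 4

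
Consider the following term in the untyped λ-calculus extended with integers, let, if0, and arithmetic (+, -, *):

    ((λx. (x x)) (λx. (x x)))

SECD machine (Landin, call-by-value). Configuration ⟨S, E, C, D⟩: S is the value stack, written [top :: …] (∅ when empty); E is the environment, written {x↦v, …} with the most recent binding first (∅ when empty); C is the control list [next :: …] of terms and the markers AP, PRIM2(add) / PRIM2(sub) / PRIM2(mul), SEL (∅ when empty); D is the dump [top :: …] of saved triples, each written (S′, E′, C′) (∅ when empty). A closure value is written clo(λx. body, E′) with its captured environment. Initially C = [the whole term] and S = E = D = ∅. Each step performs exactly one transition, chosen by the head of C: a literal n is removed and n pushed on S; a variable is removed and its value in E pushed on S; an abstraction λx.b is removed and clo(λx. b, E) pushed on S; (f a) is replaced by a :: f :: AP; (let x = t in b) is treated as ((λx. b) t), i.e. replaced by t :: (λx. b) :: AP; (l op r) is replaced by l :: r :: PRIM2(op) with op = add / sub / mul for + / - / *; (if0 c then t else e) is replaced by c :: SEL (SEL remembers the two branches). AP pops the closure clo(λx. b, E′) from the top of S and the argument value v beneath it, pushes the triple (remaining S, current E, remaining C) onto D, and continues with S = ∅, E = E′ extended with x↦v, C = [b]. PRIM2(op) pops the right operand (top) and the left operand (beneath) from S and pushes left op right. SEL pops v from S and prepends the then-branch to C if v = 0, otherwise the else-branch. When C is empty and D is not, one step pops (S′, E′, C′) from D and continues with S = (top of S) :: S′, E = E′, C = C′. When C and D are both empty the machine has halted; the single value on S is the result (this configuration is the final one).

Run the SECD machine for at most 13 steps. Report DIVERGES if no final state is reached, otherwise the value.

Answer: DIVERGES (no final state within 13 steps)

Machine steps:
step 0: ⟨S=∅; E=∅; C=[((λx. (x x)) (λx. (x x)))]; D=∅⟩
step 1: ⟨S=∅; E=∅; C=[(λx. (x x)) :: (λx. (x x)) :: AP]; D=∅⟩
step 2: ⟨S=[clo(λx. (x x), ∅)]; E=∅; C=[(λx. (x x)) :: AP]; D=∅⟩
step 3: ⟨S=[clo(λx. (x x), ∅) :: clo(λx. (x x), ∅)]; E=∅; C=[AP]; D=∅⟩
step 4: ⟨S=∅; E={x↦clo(λx. (x x), ∅)}; C=[(x x)]; D=[(∅, ∅, ∅)]⟩
step 5: ⟨S=∅; E={x↦clo(λx. (x x), ∅)}; C=[x :: x :: AP]; D=[(∅, ∅, ∅)]⟩
step 6: ⟨S=[clo(λx. (x x), ∅)]; E={x↦clo(λx. (x x), ∅)}; C=[x :: AP]; D=[(∅, ∅, ∅)]⟩
step 7: ⟨S=[clo(λx. (x x), ∅) :: clo(λx. (x x), ∅)]; E={x↦clo(λx. (x x), ∅)}; C=[AP]; D=[(∅, ∅, ∅)]⟩
step 8: ⟨S=∅; E={x↦clo(λx. (x x), ∅)}; C=[(x x)]; D=[(∅, {x↦clo(λx. (x x), ∅)}, ∅) :: (∅, ∅, ∅)]⟩
step 9: ⟨S=∅; E={x↦clo(λx. (x x), ∅)}; C=[x :: x :: AP]; D=[(∅, {x↦clo(λx. (x x), ∅)}, ∅) :: (∅, ∅, ∅)]⟩
step 10: ⟨S=[clo(λx. (x x), ∅)]; E={x↦clo(λx. (x x), ∅)}; C=[x :: AP]; D=[(∅, {x↦clo(λx. (x x), ∅)}, ∅) :: (∅, ∅, ∅)]⟩
step 11: ⟨S=[clo(λx. (x x), ∅) :: clo(λx. (x x), ∅)]; E={x↦clo(λx. (x x), ∅)}; C=[AP]; D=[(∅, {x↦clo(λx. (x x), ∅)}, ∅) :: (∅, ∅, ∅)]⟩
step 12: ⟨S=∅; E={x↦clo(λx. (x x), ∅)}; C=[(x x)]; D=[(∅, {x↦clo(λx. (x x), ∅)}, ∅) :: (∅, {x↦clo(λx. (x x), ∅)}, ∅) :: (∅, ∅, ∅)]⟩
step 13: ⟨S=∅; E={x↦clo(λx. (x x), ∅)}; C=[x :: x :: AP]; D=[(∅, {x↦clo(λx. (x x), ∅)}, ∅) :: (∅, {x↦clo(λx. (x x), ∅)}, ∅) :: (∅, ∅, ∅)]⟩
→ 13 transitions taken and the configuration is still not final: no result within 13 steps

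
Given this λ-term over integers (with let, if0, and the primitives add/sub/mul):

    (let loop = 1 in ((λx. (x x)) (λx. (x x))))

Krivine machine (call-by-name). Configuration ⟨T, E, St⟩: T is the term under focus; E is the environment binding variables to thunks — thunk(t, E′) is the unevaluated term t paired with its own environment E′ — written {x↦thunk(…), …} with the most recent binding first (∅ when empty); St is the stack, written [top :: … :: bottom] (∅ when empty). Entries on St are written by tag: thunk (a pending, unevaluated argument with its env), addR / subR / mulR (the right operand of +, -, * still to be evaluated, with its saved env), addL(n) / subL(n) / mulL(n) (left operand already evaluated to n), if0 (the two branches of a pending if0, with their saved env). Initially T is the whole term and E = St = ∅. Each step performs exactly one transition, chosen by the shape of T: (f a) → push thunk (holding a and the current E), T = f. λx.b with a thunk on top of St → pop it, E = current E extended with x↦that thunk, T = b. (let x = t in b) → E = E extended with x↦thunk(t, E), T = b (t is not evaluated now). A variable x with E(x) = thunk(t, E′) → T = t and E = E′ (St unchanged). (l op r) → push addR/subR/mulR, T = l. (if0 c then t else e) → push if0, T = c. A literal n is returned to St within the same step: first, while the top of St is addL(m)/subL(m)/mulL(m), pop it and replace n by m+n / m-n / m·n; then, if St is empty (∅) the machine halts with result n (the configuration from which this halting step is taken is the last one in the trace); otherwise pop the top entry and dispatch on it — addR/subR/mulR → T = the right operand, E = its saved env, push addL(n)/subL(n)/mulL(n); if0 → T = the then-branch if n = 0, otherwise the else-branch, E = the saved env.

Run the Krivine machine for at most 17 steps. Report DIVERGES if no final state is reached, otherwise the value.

Answer: DIVERGES (no final state within 17 steps)

Derivation:
0. ⟨T=(let loop = 1 in ((λx. (x x)) (λx. (x x)))); E=∅; St=∅⟩
1. ⟨T=((λx. (x x)) (λx. (x x))); E={loop↦thunk(1, ∅)}; St=∅⟩
2. ⟨T=(λx. (x x)); E={loop↦thunk(1, ∅)}; St=[thunk]⟩
3. ⟨T=(x x); E={x↦thunk((λx. (x x)), {loop↦thunk(1, ∅)}), loop↦thunk(1, ∅)}; St=∅⟩
4. ⟨T=x; E={x↦thunk((λx. (x x)), {loop↦thunk(1, ∅)}), loop↦thunk(1, ∅)}; St=[thunk]⟩
5. ⟨T=(λx. (x x)); E={loop↦thunk(1, ∅)}; St=[thunk]⟩
6. ⟨T=(x x); E={x↦thunk(x, {x↦thunk((λx. (x x)), {loop↦thunk(1, ∅)}), loop↦thunk(1, ∅)}), loop↦thunk(1, ∅)}; St=∅⟩
7. ⟨T=x; E={x↦thunk(x, {x↦thunk((λx. (x x)), {loop↦thunk(1, ∅)}), loop↦thunk(1, ∅)}), loop↦thunk(1, ∅)}; St=[thunk]⟩
8. ⟨T=x; E={x↦thunk((λx. (x x)), {loop↦thunk(1, ∅)}), loop↦thunk(1, ∅)}; St=[thunk]⟩
9. ⟨T=(λx. (x x)); E={loop↦thunk(1, ∅)}; St=[thunk]⟩
10. ⟨T=(x x); E={x↦thunk(x, {x↦thunk(x, {x↦thunk((λx. (x x)), {loop↦thunk(1, ∅)}), loop↦thunk(1, ∅)}), loop↦thunk(1, ∅)}), loop↦thunk(1, ∅)}; St=∅⟩
11. ⟨T=x; E={x↦thunk(x, {x↦thunk(x, {x↦thunk((λx. (x x)), {loop↦thunk(1, ∅)}), loop↦thunk(1, ∅)}), loop↦thunk(1, ∅)}), loop↦thunk(1, ∅)}; St=[thunk]⟩
12. ⟨T=x; E={x↦thunk(x, {x↦thunk((λx. (x x)), {loop↦thunk(1, ∅)}), loop↦thunk(1, ∅)}), loop↦thunk(1, ∅)}; St=[thunk]⟩
13. ⟨T=x; E={x↦thunk((λx. (x x)), {loop↦thunk(1, ∅)}), loop↦thunk(1, ∅)}; St=[thunk]⟩
14. ⟨T=(λx. (x x)); E={loop↦thunk(1, ∅)}; St=[thunk]⟩
15. ⟨T=(x x); E={x↦thunk(x, {x↦thunk(x, {x↦thunk(x, {x↦thunk((λx. (x x)), {loop↦thunk(1, ∅)}), loop↦thunk(1, ∅)}), loop↦thunk(1, ∅)}), loop↦thunk(1, ∅)}), loop↦thunk(1, ∅)}; St=∅⟩
16. ⟨T=x; E={x↦thunk(x, {x↦thunk(x, {x↦thunk(x, {x↦thunk((λx. (x x)), {loop↦thunk(1, ∅)}), loop↦thunk(1, ∅)}), loop↦thunk(1, ∅)}), loop↦thunk(1, ∅)}), loop↦thunk(1, ∅)}; St=[thunk]⟩
17. ⟨T=x; E={x↦thunk(x, {x↦thunk(x, {x↦thunk((λx. (x x)), {loop↦thunk(1, ∅)}), loop↦thunk(1, ∅)}), loop↦thunk(1, ∅)}), loop↦thunk(1, ∅)}; St=[thunk]⟩
→ 17 transitions taken and the configuration is still not final: no result within 17 steps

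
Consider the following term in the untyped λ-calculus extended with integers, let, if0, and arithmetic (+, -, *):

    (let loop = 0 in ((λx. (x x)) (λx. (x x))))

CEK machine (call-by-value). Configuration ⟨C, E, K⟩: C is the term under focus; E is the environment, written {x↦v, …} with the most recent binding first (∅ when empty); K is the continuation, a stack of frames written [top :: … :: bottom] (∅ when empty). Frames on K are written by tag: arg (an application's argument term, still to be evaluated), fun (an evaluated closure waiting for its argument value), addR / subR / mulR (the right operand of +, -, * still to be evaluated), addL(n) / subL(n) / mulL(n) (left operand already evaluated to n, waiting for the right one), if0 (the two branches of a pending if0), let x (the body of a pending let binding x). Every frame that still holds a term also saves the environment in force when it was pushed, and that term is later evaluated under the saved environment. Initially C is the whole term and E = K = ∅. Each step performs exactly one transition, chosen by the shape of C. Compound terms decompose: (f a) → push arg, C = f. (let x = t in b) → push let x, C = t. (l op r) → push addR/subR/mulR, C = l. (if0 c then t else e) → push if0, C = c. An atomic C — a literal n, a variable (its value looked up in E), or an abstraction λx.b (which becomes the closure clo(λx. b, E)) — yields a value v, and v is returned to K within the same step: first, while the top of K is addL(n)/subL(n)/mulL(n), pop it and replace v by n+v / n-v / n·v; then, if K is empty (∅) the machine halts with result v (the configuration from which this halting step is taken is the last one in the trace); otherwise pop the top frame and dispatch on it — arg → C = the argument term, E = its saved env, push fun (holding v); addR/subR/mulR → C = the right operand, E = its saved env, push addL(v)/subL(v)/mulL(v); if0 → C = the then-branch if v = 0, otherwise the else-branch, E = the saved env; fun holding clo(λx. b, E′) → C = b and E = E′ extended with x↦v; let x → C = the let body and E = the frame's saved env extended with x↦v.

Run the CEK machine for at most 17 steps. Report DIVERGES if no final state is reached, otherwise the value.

step 0: ⟨C=(let loop = 0 in ((λx. (x x)) (λx. (x x)))); E=∅; K=∅⟩
step 1: ⟨C=0; E=∅; K=[let loop]⟩
step 2: ⟨C=((λx. (x x)) (λx. (x x))); E={loop↦0}; K=∅⟩
step 3: ⟨C=(λx. (x x)); E={loop↦0}; K=[arg]⟩
step 4: ⟨C=(λx. (x x)); E={loop↦0}; K=[fun]⟩
step 5: ⟨C=(x x); E={x↦clo(λx. (x x), {loop↦0}), loop↦0}; K=∅⟩
step 6: ⟨C=x; E={x↦clo(λx. (x x), {loop↦0}), loop↦0}; K=[arg]⟩
step 7: ⟨C=x; E={x↦clo(λx. (x x), {loop↦0}), loop↦0}; K=[fun]⟩
… configuration repeats with period 3 (steps 5–7 recur indefinitely) …

Answer: DIVERGES (no final state within 17 steps)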